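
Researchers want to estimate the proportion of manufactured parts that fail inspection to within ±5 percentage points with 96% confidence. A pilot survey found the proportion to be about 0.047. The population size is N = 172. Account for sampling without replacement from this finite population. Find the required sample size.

n = 53

For a proportion with margin E = 0.05 at 96% confidence, z = 2.054.
n = p̂(1−p̂)(z/E)² = 0.047 × 0.953 × (2.054/0.05)² = 75.59 — call this n₀.
Finite-population correction with N = 172: n = n₀ / (1 + (n₀−1)/N) = 75.59 / 1.434 = 52.71
Round up: n = 53.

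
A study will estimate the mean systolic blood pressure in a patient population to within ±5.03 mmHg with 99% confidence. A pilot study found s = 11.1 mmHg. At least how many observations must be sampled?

For a mean, the margin of error is E = z·σ/√n, so n = (zσ/E)².
At 99% confidence, z = 2.576.
n = (2.576 × 11.1 / 5.03)² = 32.31
Round up: n = 33.

n = 33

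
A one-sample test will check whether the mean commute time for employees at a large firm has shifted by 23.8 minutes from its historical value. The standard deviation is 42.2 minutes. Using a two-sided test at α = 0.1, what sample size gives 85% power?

23

For a one-sample z-test, n = ((z_{α/2} + z_β)·σ/δ)².
z_{α/2} = 1.645 (two-sided α = 0.1); z_β = 1.036 (power 85% → β = 0.15).
n = (2.681 × 42.2 / 23.8)² = 22.60
Round up: n = 23.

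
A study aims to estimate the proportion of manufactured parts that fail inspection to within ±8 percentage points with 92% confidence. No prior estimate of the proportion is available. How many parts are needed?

120

For a proportion with margin E = 0.08 at 92% confidence, z = 1.751.
With no prior estimate, use p = 0.5, which maximizes p(1−p) at 0.25.
n = 0.25 × (z/E)² = 0.25 × (1.751/0.08)² = 119.77
Round up: n = 120.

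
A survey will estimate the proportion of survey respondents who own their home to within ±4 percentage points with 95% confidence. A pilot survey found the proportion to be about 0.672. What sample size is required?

530

For a proportion with margin E = 0.04 at 95% confidence, z = 1.960.
n = p̂(1−p̂)(z/E)² = 0.672 × 0.328 × (1.960/0.04)² = 529.22
Round up: n = 530.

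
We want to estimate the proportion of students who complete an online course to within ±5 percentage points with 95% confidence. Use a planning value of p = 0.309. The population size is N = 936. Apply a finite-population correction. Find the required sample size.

244

For a proportion with margin E = 0.05 at 95% confidence, z = 1.960.
n = p̂(1−p̂)(z/E)² = 0.309 × 0.691 × (1.960/0.05)² = 328.10 — call this n₀.
Finite-population correction with N = 936: n = n₀ / (1 + (n₀−1)/N) = 328.10 / 1.349 = 243.22
Round up: n = 244.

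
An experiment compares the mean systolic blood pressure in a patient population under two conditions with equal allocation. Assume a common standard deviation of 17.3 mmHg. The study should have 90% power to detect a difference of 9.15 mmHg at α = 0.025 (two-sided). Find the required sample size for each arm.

For two equal groups, n per group = 2·((z_{α/2} + z_β)·σ/δ)².
z_{α/2} = 2.241; z_β = 1.282 (power 90%).
n = 2 × (3.523 × 17.3 / 9.15)² = 2 × 44.37 = 88.74
Round up: n = 89 per group.

89 per group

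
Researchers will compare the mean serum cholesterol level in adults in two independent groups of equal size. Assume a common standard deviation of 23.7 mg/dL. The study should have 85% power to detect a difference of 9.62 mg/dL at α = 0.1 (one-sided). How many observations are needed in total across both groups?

132 total

For two equal groups, n per group = 2·((z_α + z_β)·σ/δ)².
z_α = 1.282; z_β = 1.036 (power 85%).
n = 2 × (2.318 × 23.7 / 9.62)² = 2 × 32.61 = 65.22
Round up: n = 66 per group.
Total across both groups: 2 × 66 = 132.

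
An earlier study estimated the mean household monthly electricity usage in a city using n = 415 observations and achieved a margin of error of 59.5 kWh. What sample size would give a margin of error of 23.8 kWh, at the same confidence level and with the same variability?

2594

Margin of error scales as 1/√n, so n₂ = n₁·(E₁/E₂)².
n₂ = 415 × (59.5/23.8)² = 415 × 6.25 = 2593.75
Round up: n₂ = 2594.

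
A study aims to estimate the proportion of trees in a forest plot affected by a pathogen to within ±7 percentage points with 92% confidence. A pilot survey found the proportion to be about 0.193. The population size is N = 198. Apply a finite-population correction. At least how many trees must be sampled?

For a proportion with margin E = 0.07 at 92% confidence, z = 1.751.
n = p̂(1−p̂)(z/E)² = 0.193 × 0.807 × (1.751/0.07)² = 97.46 — call this n₀.
Finite-population correction with N = 198: n = n₀ / (1 + (n₀−1)/N) = 97.46 / 1.487 = 65.54
Round up: n = 66.

66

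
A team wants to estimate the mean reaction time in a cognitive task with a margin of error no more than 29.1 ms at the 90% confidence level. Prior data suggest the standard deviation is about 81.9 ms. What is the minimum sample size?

n = 22

For a mean, the margin of error is E = z·σ/√n, so n = (zσ/E)².
At 90% confidence, z = 1.645.
n = (1.645 × 81.9 / 29.1)² = 21.43
Round up: n = 22.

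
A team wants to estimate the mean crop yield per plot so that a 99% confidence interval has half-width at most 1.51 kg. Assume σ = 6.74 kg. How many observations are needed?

For a mean, the margin of error is E = z·σ/√n, so n = (zσ/E)².
At 99% confidence, z = 2.576.
n = (2.576 × 6.74 / 1.51)² = 132.21
Round up: n = 133.

133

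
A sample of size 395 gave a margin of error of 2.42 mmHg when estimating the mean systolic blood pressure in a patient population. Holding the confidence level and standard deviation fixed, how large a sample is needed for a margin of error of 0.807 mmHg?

n = 3553

Margin of error scales as 1/√n, so n₂ = n₁·(E₁/E₂)².
n₂ = 395 × (2.42/0.807)² = 395 × 8.993 = 3552.24
Round up: n₂ = 3553.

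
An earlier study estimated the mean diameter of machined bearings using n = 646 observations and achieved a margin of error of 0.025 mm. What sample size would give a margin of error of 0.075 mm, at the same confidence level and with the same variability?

Margin of error scales as 1/√n, so n₂ = n₁·(E₁/E₂)².
n₂ = 646 × (0.025/0.075)² = 646 × 0.1111 = 71.77
Round up: n₂ = 72.

72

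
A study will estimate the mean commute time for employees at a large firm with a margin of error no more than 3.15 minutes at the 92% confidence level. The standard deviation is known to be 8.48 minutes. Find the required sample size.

n = 23

For a mean, the margin of error is E = z·σ/√n, so n = (zσ/E)².
At 92% confidence, z = 1.751.
n = (1.751 × 8.48 / 3.15)² = 22.22
Round up: n = 23.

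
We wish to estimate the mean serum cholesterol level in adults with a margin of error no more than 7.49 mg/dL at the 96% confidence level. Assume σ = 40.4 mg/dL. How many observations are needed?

For a mean, the margin of error is E = z·σ/√n, so n = (zσ/E)².
At 96% confidence, z = 2.054.
n = (2.054 × 40.4 / 7.49)² = 122.74
Round up: n = 123.

123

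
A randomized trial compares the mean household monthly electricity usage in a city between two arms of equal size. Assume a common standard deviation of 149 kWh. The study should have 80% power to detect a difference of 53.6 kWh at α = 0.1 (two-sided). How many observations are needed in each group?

For two equal groups, n per group = 2·((z_{α/2} + z_β)·σ/δ)².
z_{α/2} = 1.645; z_β = 0.842 (power 80%).
n = 2 × (2.487 × 149 / 53.6)² = 2 × 47.80 = 95.60
Round up: n = 96 per group.

96 per group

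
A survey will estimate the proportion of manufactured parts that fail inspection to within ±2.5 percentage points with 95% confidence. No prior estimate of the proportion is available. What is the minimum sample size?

1537

For a proportion with margin E = 0.025 at 95% confidence, z = 1.960.
With no prior estimate, use p = 0.5, which maximizes p(1−p) at 0.25.
n = 0.25 × (z/E)² = 0.25 × (1.960/0.025)² = 1536.64
Round up: n = 1537.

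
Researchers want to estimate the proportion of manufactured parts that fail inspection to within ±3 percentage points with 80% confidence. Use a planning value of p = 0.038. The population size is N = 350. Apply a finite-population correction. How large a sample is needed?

For a proportion with margin E = 0.03 at 80% confidence, z = 1.282.
n = p̂(1−p̂)(z/E)² = 0.038 × 0.962 × (1.282/0.03)² = 66.76 — call this n₀.
Finite-population correction with N = 350: n = n₀ / (1 + (n₀−1)/N) = 66.76 / 1.188 = 56.20
Round up: n = 57.

57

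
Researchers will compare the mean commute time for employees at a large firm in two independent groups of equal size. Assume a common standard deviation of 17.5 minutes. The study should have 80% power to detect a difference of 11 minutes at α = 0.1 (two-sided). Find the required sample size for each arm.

32 per group

For two equal groups, n per group = 2·((z_{α/2} + z_β)·σ/δ)².
z_{α/2} = 1.645; z_β = 0.842 (power 80%).
n = 2 × (2.487 × 17.5 / 11)² = 2 × 15.65 = 31.30
Round up: n = 32 per group.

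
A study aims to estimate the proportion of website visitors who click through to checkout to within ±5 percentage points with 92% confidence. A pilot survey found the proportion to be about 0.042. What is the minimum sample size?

50

For a proportion with margin E = 0.05 at 92% confidence, z = 1.751.
n = p̂(1−p̂)(z/E)² = 0.042 × 0.958 × (1.751/0.05)² = 49.35
Round up: n = 50.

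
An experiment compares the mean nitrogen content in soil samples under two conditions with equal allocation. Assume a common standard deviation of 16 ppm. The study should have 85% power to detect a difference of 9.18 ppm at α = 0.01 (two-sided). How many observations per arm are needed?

80 per group

For two equal groups, n per group = 2·((z_{α/2} + z_β)·σ/δ)².
z_{α/2} = 2.576; z_β = 1.036 (power 85%).
n = 2 × (3.612 × 16 / 9.18)² = 2 × 39.63 = 79.26
Round up: n = 80 per group.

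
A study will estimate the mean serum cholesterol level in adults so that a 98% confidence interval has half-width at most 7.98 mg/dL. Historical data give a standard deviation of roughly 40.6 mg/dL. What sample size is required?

For a mean, the margin of error is E = z·σ/√n, so n = (zσ/E)².
At 98% confidence, z = 2.326.
n = (2.326 × 40.6 / 7.98)² = 140.04
Round up: n = 141.

n = 141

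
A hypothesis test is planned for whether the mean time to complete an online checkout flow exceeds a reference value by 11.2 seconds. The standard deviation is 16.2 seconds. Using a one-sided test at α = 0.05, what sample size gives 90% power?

For a one-sample z-test, n = ((z_α + z_β)·σ/δ)².
z_α = 1.645 (one-sided α = 0.05); z_β = 1.282 (power 90% → β = 0.1).
n = (2.927 × 16.2 / 11.2)² = 17.92
Round up: n = 18.

n = 18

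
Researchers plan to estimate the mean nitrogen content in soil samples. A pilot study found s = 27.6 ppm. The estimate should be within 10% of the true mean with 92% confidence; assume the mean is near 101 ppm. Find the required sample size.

23

For a mean, the margin of error is E = z·σ/√n, so n = (zσ/E)².
At 92% confidence, z = 1.751.
E = 10% of 101 = 10.1 ppm.
n = (1.751 × 27.6 / 10.1)² = 22.90
Round up: n = 23.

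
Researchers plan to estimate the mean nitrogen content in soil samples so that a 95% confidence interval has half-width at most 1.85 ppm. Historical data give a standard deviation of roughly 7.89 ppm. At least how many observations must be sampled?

For a mean, the margin of error is E = z·σ/√n, so n = (zσ/E)².
At 95% confidence, z = 1.960.
n = (1.960 × 7.89 / 1.85)² = 69.88
Round up: n = 70.

70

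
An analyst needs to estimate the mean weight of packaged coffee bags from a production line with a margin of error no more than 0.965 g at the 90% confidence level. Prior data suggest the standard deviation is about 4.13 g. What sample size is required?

50

For a mean, the margin of error is E = z·σ/√n, so n = (zσ/E)².
At 90% confidence, z = 1.645.
n = (1.645 × 4.13 / 0.965)² = 49.57
Round up: n = 50.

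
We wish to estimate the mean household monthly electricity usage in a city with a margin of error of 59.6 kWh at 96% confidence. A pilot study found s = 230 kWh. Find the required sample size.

For a mean, the margin of error is E = z·σ/√n, so n = (zσ/E)².
At 96% confidence, z = 2.054.
n = (2.054 × 230 / 59.6)² = 62.83
Round up: n = 63.

63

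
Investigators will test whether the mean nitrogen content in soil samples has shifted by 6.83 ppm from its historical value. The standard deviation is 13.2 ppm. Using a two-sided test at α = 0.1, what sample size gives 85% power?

n = 27

For a one-sample z-test, n = ((z_{α/2} + z_β)·σ/δ)².
z_{α/2} = 1.645 (two-sided α = 0.1); z_β = 1.036 (power 85% → β = 0.15).
n = (2.681 × 13.2 / 6.83)² = 26.85
Round up: n = 27.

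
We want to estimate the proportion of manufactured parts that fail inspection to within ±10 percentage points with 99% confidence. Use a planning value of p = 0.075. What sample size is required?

For a proportion with margin E = 0.1 at 99% confidence, z = 2.576.
n = p̂(1−p̂)(z/E)² = 0.075 × 0.925 × (2.576/0.1)² = 46.04
Round up: n = 47.

n = 47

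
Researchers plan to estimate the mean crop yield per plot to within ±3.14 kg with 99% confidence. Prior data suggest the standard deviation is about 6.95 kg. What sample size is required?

For a mean, the margin of error is E = z·σ/√n, so n = (zσ/E)².
At 99% confidence, z = 2.576.
n = (2.576 × 6.95 / 3.14)² = 32.51
Round up: n = 33.

n = 33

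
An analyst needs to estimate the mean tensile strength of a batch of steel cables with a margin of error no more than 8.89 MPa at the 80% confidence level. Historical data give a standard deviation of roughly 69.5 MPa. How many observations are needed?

For a mean, the margin of error is E = z·σ/√n, so n = (zσ/E)².
At 80% confidence, z = 1.282.
n = (1.282 × 69.5 / 8.89)² = 100.45
Round up: n = 101.

101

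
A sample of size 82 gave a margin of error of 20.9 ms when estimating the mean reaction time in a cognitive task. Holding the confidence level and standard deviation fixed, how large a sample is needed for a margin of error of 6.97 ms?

Margin of error scales as 1/√n, so n₂ = n₁·(E₁/E₂)².
n₂ = 82 × (20.9/6.97)² = 82 × 8.991 = 737.26
Round up: n₂ = 738.

738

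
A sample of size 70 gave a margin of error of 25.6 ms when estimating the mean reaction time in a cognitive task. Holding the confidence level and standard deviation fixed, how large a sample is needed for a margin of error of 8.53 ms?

Margin of error scales as 1/√n, so n₂ = n₁·(E₁/E₂)².
n₂ = 70 × (25.6/8.53)² = 70 × 9.007 = 630.49
Round up: n₂ = 631.

n = 631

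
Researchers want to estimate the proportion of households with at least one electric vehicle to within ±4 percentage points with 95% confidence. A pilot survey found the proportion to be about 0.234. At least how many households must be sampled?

For a proportion with margin E = 0.04 at 95% confidence, z = 1.960.
n = p̂(1−p̂)(z/E)² = 0.234 × 0.766 × (1.960/0.04)² = 430.36
Round up: n = 431.

431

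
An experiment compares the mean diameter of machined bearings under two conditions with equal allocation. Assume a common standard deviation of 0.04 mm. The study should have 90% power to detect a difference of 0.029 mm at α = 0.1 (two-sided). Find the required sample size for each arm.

For two equal groups, n per group = 2·((z_{α/2} + z_β)·σ/δ)².
z_{α/2} = 1.645; z_β = 1.282 (power 90%).
n = 2 × (2.927 × 0.04 / 0.029)² = 2 × 16.30 = 32.60
Round up: n = 33 per group.

33 per group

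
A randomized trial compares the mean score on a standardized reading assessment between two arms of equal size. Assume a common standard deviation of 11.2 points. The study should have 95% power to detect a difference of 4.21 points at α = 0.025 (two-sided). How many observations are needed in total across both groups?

428 total

For two equal groups, n per group = 2·((z_{α/2} + z_β)·σ/δ)².
z_{α/2} = 2.241; z_β = 1.645 (power 95%).
n = 2 × (3.886 × 11.2 / 4.21)² = 2 × 106.88 = 213.76
Round up: n = 214 per group.
Total across both groups: 2 × 214 = 428.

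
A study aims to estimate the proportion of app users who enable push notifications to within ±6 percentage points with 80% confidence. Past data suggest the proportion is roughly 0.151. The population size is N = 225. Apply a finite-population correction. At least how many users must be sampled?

For a proportion with margin E = 0.06 at 80% confidence, z = 1.282.
n = p̂(1−p̂)(z/E)² = 0.151 × 0.849 × (1.282/0.06)² = 58.53 — call this n₀.
Finite-population correction with N = 225: n = n₀ / (1 + (n₀−1)/N) = 58.53 / 1.256 = 46.60
Round up: n = 47.

47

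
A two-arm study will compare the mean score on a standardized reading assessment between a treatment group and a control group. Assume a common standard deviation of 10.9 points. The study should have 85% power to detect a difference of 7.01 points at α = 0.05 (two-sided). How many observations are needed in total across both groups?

For two equal groups, n per group = 2·((z_{α/2} + z_β)·σ/δ)².
z_{α/2} = 1.960; z_β = 1.036 (power 85%).
n = 2 × (2.996 × 10.9 / 7.01)² = 2 × 21.70 = 43.40
Round up: n = 44 per group.
Total across both groups: 2 × 44 = 88.

88 total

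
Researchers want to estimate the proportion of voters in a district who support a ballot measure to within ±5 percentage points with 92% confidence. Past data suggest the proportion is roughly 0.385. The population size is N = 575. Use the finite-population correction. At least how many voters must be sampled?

For a proportion with margin E = 0.05 at 92% confidence, z = 1.751.
n = p̂(1−p̂)(z/E)² = 0.385 × 0.615 × (1.751/0.05)² = 290.38 — call this n₀.
Finite-population correction with N = 575: n = n₀ / (1 + (n₀−1)/N) = 290.38 / 1.503 = 193.20
Round up: n = 194.

n = 194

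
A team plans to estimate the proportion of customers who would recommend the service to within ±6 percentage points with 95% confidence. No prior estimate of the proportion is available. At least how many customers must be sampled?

For a proportion with margin E = 0.06 at 95% confidence, z = 1.960.
With no prior estimate, use p = 0.5, which maximizes p(1−p) at 0.25.
n = 0.25 × (z/E)² = 0.25 × (1.960/0.06)² = 266.78
Round up: n = 267.

267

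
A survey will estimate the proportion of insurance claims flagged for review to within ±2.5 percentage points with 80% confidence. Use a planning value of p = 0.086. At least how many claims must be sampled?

207

For a proportion with margin E = 0.025 at 80% confidence, z = 1.282.
n = p̂(1−p̂)(z/E)² = 0.086 × 0.914 × (1.282/0.025)² = 206.70
Round up: n = 207.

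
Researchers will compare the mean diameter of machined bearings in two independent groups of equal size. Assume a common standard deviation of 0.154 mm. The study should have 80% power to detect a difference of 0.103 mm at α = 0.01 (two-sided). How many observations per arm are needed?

For two equal groups, n per group = 2·((z_{α/2} + z_β)·σ/δ)².
z_{α/2} = 2.576; z_β = 0.842 (power 80%).
n = 2 × (3.418 × 0.154 / 0.103)² = 2 × 26.12 = 52.24
Round up: n = 53 per group.

53 per group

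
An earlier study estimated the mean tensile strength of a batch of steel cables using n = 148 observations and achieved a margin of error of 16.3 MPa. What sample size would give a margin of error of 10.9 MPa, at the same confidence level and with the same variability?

Margin of error scales as 1/√n, so n₂ = n₁·(E₁/E₂)².
n₂ = 148 × (16.3/10.9)² = 148 × 2.236 = 330.93
Round up: n₂ = 331.

331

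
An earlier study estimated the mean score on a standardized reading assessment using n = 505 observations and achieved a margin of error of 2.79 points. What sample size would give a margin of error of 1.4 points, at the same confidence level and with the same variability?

Margin of error scales as 1/√n, so n₂ = n₁·(E₁/E₂)².
n₂ = 505 × (2.79/1.4)² = 505 × 3.971 = 2005.36
Round up: n₂ = 2006.

2006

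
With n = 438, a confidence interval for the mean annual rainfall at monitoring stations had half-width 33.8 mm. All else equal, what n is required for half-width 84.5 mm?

Margin of error scales as 1/√n, so n₂ = n₁·(E₁/E₂)².
n₂ = 438 × (33.8/84.5)² = 438 × 0.16 = 70.08
Round up: n₂ = 71.

71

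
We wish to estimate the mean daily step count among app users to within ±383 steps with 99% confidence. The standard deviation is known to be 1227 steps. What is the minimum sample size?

For a mean, the margin of error is E = z·σ/√n, so n = (zσ/E)².
At 99% confidence, z = 2.576.
n = (2.576 × 1227 / 383)² = 68.11
Round up: n = 69.

69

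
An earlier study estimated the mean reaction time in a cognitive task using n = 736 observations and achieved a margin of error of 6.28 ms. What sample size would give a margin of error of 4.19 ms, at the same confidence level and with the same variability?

1654

Margin of error scales as 1/√n, so n₂ = n₁·(E₁/E₂)².
n₂ = 736 × (6.28/4.19)² = 736 × 2.246 = 1653.06
Round up: n₂ = 1654.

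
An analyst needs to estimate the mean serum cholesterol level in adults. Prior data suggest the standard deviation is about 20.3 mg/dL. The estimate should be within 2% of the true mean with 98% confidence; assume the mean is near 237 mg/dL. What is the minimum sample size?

n = 100

For a mean, the margin of error is E = z·σ/√n, so n = (zσ/E)².
At 98% confidence, z = 2.326.
E = 2% of 237 = 4.74 mg/dL.
n = (2.326 × 20.3 / 4.74)² = 99.23
Round up: n = 100.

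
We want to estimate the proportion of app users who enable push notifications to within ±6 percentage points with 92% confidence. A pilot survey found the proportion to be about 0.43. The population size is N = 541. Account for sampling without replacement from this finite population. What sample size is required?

For a proportion with margin E = 0.06 at 92% confidence, z = 1.751.
n = p̂(1−p̂)(z/E)² = 0.43 × 0.57 × (1.751/0.06)² = 208.74 — call this n₀.
Finite-population correction with N = 541: n = n₀ / (1 + (n₀−1)/N) = 208.74 / 1.384 = 150.82
Round up: n = 151.

151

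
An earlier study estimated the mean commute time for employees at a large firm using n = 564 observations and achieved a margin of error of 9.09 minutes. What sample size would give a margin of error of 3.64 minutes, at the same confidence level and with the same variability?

3518

Margin of error scales as 1/√n, so n₂ = n₁·(E₁/E₂)².
n₂ = 564 × (9.09/3.64)² = 564 × 6.236 = 3517.10
Round up: n₂ = 3518.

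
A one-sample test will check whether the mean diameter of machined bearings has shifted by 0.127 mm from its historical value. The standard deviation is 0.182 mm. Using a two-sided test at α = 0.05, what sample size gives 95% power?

For a one-sample z-test, n = ((z_{α/2} + z_β)·σ/δ)².
z_{α/2} = 1.960 (two-sided α = 0.05); z_β = 1.645 (power 95% → β = 0.05).
n = (3.605 × 0.182 / 0.127)² = 26.69
Round up: n = 27.

27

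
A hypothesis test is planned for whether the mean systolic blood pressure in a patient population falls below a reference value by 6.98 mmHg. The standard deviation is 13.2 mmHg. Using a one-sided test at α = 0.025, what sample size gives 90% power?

38

For a one-sample z-test, n = ((z_α + z_β)·σ/δ)².
z_α = 1.960 (one-sided α = 0.025); z_β = 1.282 (power 90% → β = 0.1).
n = (3.242 × 13.2 / 6.98)² = 37.59
Round up: n = 38.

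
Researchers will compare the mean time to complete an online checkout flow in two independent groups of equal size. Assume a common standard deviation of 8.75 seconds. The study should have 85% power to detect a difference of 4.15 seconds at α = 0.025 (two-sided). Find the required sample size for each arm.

For two equal groups, n per group = 2·((z_{α/2} + z_β)·σ/δ)².
z_{α/2} = 2.241; z_β = 1.036 (power 85%).
n = 2 × (3.277 × 8.75 / 4.15)² = 2 × 47.74 = 95.48
Round up: n = 96 per group.

96 per group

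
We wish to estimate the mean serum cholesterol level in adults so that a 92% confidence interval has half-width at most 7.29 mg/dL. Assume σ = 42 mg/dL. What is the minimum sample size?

102

For a mean, the margin of error is E = z·σ/√n, so n = (zσ/E)².
At 92% confidence, z = 1.751.
n = (1.751 × 42 / 7.29)² = 101.77
Round up: n = 102.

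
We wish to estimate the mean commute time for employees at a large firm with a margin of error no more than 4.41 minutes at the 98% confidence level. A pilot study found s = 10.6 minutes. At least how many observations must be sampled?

For a mean, the margin of error is E = z·σ/√n, so n = (zσ/E)².
At 98% confidence, z = 2.326.
n = (2.326 × 10.6 / 4.41)² = 31.26
Round up: n = 32.

n = 32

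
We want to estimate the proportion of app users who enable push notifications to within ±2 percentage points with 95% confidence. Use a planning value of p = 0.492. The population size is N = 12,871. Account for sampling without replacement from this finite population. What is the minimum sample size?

n = 2024

For a proportion with margin E = 0.02 at 95% confidence, z = 1.960.
n = p̂(1−p̂)(z/E)² = 0.492 × 0.508 × (1.960/0.02)² = 2400.39 — call this n₀.
Finite-population correction with N = 12,871: n = n₀ / (1 + (n₀−1)/N) = 2400.39 / 1.186 = 2023.94
Round up: n = 2024.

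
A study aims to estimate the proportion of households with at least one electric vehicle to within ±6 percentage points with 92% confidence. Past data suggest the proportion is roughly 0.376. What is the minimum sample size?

For a proportion with margin E = 0.06 at 92% confidence, z = 1.751.
n = p̂(1−p̂)(z/E)² = 0.376 × 0.624 × (1.751/0.06)² = 199.82
Round up: n = 200.

200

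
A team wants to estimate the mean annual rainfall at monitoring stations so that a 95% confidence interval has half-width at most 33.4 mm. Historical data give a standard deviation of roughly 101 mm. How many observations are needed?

For a mean, the margin of error is E = z·σ/√n, so n = (zσ/E)².
At 95% confidence, z = 1.960.
n = (1.960 × 101 / 33.4)² = 35.13
Round up: n = 36.

36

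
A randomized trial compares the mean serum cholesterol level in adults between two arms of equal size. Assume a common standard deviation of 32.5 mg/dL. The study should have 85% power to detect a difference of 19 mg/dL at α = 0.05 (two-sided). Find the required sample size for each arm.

For two equal groups, n per group = 2·((z_{α/2} + z_β)·σ/δ)².
z_{α/2} = 1.960; z_β = 1.036 (power 85%).
n = 2 × (2.996 × 32.5 / 19)² = 2 × 26.26 = 52.52
Round up: n = 53 per group.

53 per group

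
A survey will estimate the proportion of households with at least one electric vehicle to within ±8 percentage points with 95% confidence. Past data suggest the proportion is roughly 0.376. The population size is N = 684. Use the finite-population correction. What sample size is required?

For a proportion with margin E = 0.08 at 95% confidence, z = 1.960.
n = p̂(1−p̂)(z/E)² = 0.376 × 0.624 × (1.960/0.08)² = 140.83 — call this n₀.
Finite-population correction with N = 684: n = n₀ / (1 + (n₀−1)/N) = 140.83 / 1.204 = 116.97
Round up: n = 117.

n = 117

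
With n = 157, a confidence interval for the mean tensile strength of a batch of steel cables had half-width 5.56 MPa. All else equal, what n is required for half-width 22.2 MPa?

Margin of error scales as 1/√n, so n₂ = n₁·(E₁/E₂)².
n₂ = 157 × (5.56/22.2)² = 157 × 0.06273 = 9.85
Round up: n₂ = 10.

10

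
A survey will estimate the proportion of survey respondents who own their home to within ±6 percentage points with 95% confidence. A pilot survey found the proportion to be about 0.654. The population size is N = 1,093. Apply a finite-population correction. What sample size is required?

For a proportion with margin E = 0.06 at 95% confidence, z = 1.960.
n = p̂(1−p̂)(z/E)² = 0.654 × 0.346 × (1.960/0.06)² = 241.47 — call this n₀.
Finite-population correction with N = 1,093: n = n₀ / (1 + (n₀−1)/N) = 241.47 / 1.22 = 197.93
Round up: n = 198.

n = 198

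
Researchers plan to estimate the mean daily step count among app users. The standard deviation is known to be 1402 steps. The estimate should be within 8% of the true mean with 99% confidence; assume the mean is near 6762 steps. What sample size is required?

n = 45

For a mean, the margin of error is E = z·σ/√n, so n = (zσ/E)².
At 99% confidence, z = 2.576.
E = 8% of 6762 = 541 steps.
n = (2.576 × 1402 / 541)² = 44.57
Round up: n = 45.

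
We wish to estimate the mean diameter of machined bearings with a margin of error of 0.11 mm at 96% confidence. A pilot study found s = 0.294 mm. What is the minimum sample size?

For a mean, the margin of error is E = z·σ/√n, so n = (zσ/E)².
At 96% confidence, z = 2.054.
n = (2.054 × 0.294 / 0.11)² = 30.14
Round up: n = 31.

31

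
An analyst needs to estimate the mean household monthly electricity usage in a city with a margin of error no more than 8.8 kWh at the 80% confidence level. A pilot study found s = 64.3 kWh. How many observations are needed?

For a mean, the margin of error is E = z·σ/√n, so n = (zσ/E)².
At 80% confidence, z = 1.282.
n = (1.282 × 64.3 / 8.8)² = 87.75
Round up: n = 88.

88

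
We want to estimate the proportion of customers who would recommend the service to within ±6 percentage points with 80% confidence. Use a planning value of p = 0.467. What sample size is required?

For a proportion with margin E = 0.06 at 80% confidence, z = 1.282.
n = p̂(1−p̂)(z/E)² = 0.467 × 0.533 × (1.282/0.06)² = 113.64
Round up: n = 114.

114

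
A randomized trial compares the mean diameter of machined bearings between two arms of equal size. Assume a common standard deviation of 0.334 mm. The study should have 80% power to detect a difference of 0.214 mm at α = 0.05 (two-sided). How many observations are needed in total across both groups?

For two equal groups, n per group = 2·((z_{α/2} + z_β)·σ/δ)².
z_{α/2} = 1.960; z_β = 0.842 (power 80%).
n = 2 × (2.802 × 0.334 / 0.214)² = 2 × 19.13 = 38.26
Round up: n = 39 per group.
Total across both groups: 2 × 39 = 78.

78 total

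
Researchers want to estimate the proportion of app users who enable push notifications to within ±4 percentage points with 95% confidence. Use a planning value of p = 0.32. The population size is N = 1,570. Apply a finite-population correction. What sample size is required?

For a proportion with margin E = 0.04 at 95% confidence, z = 1.960.
n = p̂(1−p̂)(z/E)² = 0.32 × 0.68 × (1.960/0.04)² = 522.46 — call this n₀.
Finite-population correction with N = 1,570: n = n₀ / (1 + (n₀−1)/N) = 522.46 / 1.332 = 392.24
Round up: n = 393.

393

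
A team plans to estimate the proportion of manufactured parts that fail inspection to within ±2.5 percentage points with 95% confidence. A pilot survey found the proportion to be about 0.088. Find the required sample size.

494

For a proportion with margin E = 0.025 at 95% confidence, z = 1.960.
n = p̂(1−p̂)(z/E)² = 0.088 × 0.912 × (1.960/0.025)² = 493.30
Round up: n = 494.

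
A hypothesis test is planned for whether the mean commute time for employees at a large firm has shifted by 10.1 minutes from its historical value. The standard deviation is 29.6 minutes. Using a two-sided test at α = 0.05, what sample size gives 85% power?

For a one-sample z-test, n = ((z_{α/2} + z_β)·σ/δ)².
z_{α/2} = 1.960 (two-sided α = 0.05); z_β = 1.036 (power 85% → β = 0.15).
n = (2.996 × 29.6 / 10.1)² = 77.09
Round up: n = 78.

78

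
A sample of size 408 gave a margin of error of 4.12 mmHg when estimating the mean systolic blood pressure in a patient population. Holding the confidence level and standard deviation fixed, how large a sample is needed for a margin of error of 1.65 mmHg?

n = 2544

Margin of error scales as 1/√n, so n₂ = n₁·(E₁/E₂)².
n₂ = 408 × (4.12/1.65)² = 408 × 6.235 = 2543.88
Round up: n₂ = 2544.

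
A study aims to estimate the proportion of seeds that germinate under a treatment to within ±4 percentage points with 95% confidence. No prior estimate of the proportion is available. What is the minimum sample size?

For a proportion with margin E = 0.04 at 95% confidence, z = 1.960.
With no prior estimate, use p = 0.5, which maximizes p(1−p) at 0.25.
n = 0.25 × (z/E)² = 0.25 × (1.960/0.04)² = 600.25
Round up: n = 601.

601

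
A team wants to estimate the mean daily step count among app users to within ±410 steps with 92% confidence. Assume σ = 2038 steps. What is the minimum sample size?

For a mean, the margin of error is E = z·σ/√n, so n = (zσ/E)².
At 92% confidence, z = 1.751.
n = (1.751 × 2038 / 410)² = 75.76
Round up: n = 76.

76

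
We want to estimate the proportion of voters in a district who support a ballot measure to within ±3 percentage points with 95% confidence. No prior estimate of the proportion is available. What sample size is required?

For a proportion with margin E = 0.03 at 95% confidence, z = 1.960.
With no prior estimate, use p = 0.5, which maximizes p(1−p) at 0.25.
n = 0.25 × (z/E)² = 0.25 × (1.960/0.03)² = 1067.11
Round up: n = 1068.

n = 1068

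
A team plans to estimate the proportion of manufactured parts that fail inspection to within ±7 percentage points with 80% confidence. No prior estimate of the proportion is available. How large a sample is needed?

For a proportion with margin E = 0.07 at 80% confidence, z = 1.282.
With no prior estimate, use p = 0.5, which maximizes p(1−p) at 0.25.
n = 0.25 × (z/E)² = 0.25 × (1.282/0.07)² = 83.85
Round up: n = 84.

n = 84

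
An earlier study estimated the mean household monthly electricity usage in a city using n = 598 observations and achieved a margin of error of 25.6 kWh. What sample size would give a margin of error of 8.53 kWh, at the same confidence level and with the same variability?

5387

Margin of error scales as 1/√n, so n₂ = n₁·(E₁/E₂)².
n₂ = 598 × (25.6/8.53)² = 598 × 9.007 = 5386.19
Round up: n₂ = 5387.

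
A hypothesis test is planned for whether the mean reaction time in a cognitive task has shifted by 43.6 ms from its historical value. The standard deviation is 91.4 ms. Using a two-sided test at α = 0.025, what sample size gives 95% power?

n = 67

For a one-sample z-test, n = ((z_{α/2} + z_β)·σ/δ)².
z_{α/2} = 2.241 (two-sided α = 0.025); z_β = 1.645 (power 95% → β = 0.05).
n = (3.886 × 91.4 / 43.6)² = 66.36
Round up: n = 67.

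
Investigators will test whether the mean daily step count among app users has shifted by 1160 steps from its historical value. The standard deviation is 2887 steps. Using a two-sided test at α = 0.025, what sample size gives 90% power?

For a one-sample z-test, n = ((z_{α/2} + z_β)·σ/δ)².
z_{α/2} = 2.241 (two-sided α = 0.025); z_β = 1.282 (power 90% → β = 0.1).
n = (3.523 × 2887 / 1160)² = 76.88
Round up: n = 77.

77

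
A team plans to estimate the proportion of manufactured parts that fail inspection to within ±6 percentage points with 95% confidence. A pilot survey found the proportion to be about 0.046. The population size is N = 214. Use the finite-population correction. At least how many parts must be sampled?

39

For a proportion with margin E = 0.06 at 95% confidence, z = 1.960.
n = p̂(1−p̂)(z/E)² = 0.046 × 0.954 × (1.960/0.06)² = 46.83 — call this n₀.
Finite-population correction with N = 214: n = n₀ / (1 + (n₀−1)/N) = 46.83 / 1.214 = 38.57
Round up: n = 39.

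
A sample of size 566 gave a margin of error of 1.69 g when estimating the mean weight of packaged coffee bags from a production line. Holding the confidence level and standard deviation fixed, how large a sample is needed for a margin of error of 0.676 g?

Margin of error scales as 1/√n, so n₂ = n₁·(E₁/E₂)².
n₂ = 566 × (1.69/0.676)² = 566 × 6.25 = 3537.50
Round up: n₂ = 3538.

3538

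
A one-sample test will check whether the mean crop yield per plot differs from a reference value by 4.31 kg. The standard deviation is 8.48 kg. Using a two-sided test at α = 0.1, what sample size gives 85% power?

28

For a one-sample z-test, n = ((z_{α/2} + z_β)·σ/δ)².
z_{α/2} = 1.645 (two-sided α = 0.1); z_β = 1.036 (power 85% → β = 0.15).
n = (2.681 × 8.48 / 4.31)² = 27.82
Round up: n = 28.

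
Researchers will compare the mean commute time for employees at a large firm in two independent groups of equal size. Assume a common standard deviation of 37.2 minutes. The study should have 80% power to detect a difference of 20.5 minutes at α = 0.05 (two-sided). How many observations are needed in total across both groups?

104 total

For two equal groups, n per group = 2·((z_{α/2} + z_β)·σ/δ)².
z_{α/2} = 1.960; z_β = 0.842 (power 80%).
n = 2 × (2.802 × 37.2 / 20.5)² = 2 × 25.85 = 51.70
Round up: n = 52 per group.
Total across both groups: 2 × 52 = 104.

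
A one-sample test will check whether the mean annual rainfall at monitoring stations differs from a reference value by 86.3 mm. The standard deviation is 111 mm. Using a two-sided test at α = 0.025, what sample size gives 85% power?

n = 18

For a one-sample z-test, n = ((z_{α/2} + z_β)·σ/δ)².
z_{α/2} = 2.241 (two-sided α = 0.025); z_β = 1.036 (power 85% → β = 0.15).
n = (3.277 × 111 / 86.3)² = 17.77
Round up: n = 18.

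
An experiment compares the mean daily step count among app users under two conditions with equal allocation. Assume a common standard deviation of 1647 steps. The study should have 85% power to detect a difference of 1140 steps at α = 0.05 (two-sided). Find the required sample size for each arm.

38 per group

For two equal groups, n per group = 2·((z_{α/2} + z_β)·σ/δ)².
z_{α/2} = 1.960; z_β = 1.036 (power 85%).
n = 2 × (2.996 × 1647 / 1140)² = 2 × 18.74 = 37.48
Round up: n = 38 per group.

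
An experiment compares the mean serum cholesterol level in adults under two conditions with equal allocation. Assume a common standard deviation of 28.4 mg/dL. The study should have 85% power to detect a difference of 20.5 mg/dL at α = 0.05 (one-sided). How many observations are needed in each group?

28 per group

For two equal groups, n per group = 2·((z_α + z_β)·σ/δ)².
z_α = 1.645; z_β = 1.036 (power 85%).
n = 2 × (2.681 × 28.4 / 20.5)² = 2 × 13.80 = 27.60
Round up: n = 28 per group.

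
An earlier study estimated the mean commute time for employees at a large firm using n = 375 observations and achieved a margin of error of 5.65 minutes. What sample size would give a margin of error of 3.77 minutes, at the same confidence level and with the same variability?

843

Margin of error scales as 1/√n, so n₂ = n₁·(E₁/E₂)².
n₂ = 375 × (5.65/3.77)² = 375 × 2.246 = 842.25
Round up: n₂ = 843.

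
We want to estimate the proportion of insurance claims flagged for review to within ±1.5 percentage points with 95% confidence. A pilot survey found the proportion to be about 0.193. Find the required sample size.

2660

For a proportion with margin E = 0.015 at 95% confidence, z = 1.960.
n = p̂(1−p̂)(z/E)² = 0.193 × 0.807 × (1.960/0.015)² = 2659.26
Round up: n = 2660.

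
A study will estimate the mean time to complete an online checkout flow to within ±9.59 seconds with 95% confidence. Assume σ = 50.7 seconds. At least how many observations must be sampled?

For a mean, the margin of error is E = z·σ/√n, so n = (zσ/E)².
At 95% confidence, z = 1.960.
n = (1.960 × 50.7 / 9.59)² = 107.37
Round up: n = 108.

108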